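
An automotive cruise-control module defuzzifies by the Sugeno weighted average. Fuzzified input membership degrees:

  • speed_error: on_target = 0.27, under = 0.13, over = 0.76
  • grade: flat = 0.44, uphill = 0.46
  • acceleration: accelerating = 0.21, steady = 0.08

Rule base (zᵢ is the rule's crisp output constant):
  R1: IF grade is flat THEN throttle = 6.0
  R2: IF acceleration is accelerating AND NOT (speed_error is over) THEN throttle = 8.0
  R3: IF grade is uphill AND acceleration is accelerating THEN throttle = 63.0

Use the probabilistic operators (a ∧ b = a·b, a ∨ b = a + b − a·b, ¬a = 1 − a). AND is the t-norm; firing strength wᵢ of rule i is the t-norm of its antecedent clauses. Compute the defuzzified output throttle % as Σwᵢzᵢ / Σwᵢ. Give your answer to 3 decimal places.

R1 (z=6.0): flat=0.44 → w = 0.4400
R2 (z=8.0): accelerating=0.21, ¬over=1−0.76=0.24; AND[a·b] → w = 0.0504
R3 (z=63.0): uphill=0.46, accelerating=0.21; AND[a·b] → w = 0.0966
Weighted average = (0.4400·6.0 + 0.0504·8.0 + 0.0966·63.0) / (0.4400 + 0.0504 + 0.0966)
  = 9.1290 / 0.5870 = 15.552

15.552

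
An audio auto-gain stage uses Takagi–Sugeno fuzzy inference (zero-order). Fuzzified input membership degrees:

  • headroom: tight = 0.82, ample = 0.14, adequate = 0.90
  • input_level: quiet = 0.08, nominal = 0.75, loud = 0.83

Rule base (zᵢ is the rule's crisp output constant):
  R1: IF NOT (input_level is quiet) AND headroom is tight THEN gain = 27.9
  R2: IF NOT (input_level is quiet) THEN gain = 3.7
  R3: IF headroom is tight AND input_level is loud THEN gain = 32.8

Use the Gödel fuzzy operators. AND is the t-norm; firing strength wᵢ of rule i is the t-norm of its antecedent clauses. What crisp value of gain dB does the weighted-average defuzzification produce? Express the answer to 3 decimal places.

R1 (z=27.9): ¬quiet=1−0.08=0.92, tight=0.82; AND[min(a, b)] → w = 0.82
R2 (z=3.7): ¬quiet=1−0.08=0.92 → w = 0.92
R3 (z=32.8): tight=0.82, loud=0.83; AND[min(a, b)] → w = 0.82
Weighted average = (0.82·27.9 + 0.92·3.7 + 0.82·32.8) / (0.82 + 0.92 + 0.82)
  = 53.1780 / 2.5600 = 20.773

20.773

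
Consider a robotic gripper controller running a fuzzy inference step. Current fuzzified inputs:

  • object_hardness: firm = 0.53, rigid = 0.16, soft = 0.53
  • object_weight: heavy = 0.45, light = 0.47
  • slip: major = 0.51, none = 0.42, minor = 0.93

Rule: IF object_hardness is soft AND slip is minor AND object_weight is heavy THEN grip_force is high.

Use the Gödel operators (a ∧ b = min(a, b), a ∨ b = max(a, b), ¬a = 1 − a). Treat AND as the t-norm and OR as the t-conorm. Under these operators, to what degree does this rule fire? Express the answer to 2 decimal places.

0.45

firing strength: soft=0.53, minor=0.93, heavy=0.45; AND[min(a, b)] → w = 0.45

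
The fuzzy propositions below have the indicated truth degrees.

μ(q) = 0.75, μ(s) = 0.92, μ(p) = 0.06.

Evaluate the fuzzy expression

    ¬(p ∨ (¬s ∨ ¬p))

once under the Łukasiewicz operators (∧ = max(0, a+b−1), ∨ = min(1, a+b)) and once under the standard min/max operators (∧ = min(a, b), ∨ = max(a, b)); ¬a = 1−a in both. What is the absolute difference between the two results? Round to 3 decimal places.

0.060

Under Łukasiewicz:
  ¬s = 1 − 0.92 = 0.08
  ¬p = 1 − 0.06 = 0.94
  ¬s ∨ ¬p = min(1, a+b) on (0.08, 0.94) = 1.00
  p ∨ (¬s ∨ ¬p) = min(1, a+b) on (0.06, 1.00) = 1.00
  ¬(p ∨ (¬s ∨ ¬p)) = 1 − 1.00 = 0.00
  → value = 0.0000
Under standard min/max:
  ¬s = 1 − 0.92 = 0.08
  ¬p = 1 − 0.06 = 0.94
  ¬s ∨ ¬p = max(a, b) on (0.08, 0.94) = 0.94
  p ∨ (¬s ∨ ¬p) = max(a, b) on (0.06, 0.94) = 0.94
  ¬(p ∨ (¬s ∨ ¬p)) = 1 − 0.94 = 0.06
  → value = 0.0600
|0.0000 − 0.0600| = 0.060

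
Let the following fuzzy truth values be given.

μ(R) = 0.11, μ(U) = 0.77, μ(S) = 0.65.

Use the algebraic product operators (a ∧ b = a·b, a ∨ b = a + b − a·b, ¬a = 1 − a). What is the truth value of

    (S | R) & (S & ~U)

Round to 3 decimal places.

0.103

S | R = a + b − a·b on (0.6500, 0.1100) = 0.6885
~U = 1 − 0.7700 = 0.2300
S & ~U = a·b on (0.6500, 0.2300) = 0.1495
(S | R) & (S & ~U) = a·b on (0.6885, 0.1495) = 0.1029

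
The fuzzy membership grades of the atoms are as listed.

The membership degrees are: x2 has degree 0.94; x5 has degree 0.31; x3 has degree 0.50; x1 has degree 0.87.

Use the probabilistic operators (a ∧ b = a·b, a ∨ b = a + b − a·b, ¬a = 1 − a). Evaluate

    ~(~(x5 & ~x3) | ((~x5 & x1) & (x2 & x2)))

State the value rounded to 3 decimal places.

~x3 = 1 − 0.5000 = 0.5000
x5 & ~x3 = a·b on (0.3100, 0.5000) = 0.1550
~(x5 & ~x3) = 1 − 0.1550 = 0.8450
~x5 = 1 − 0.3100 = 0.6900
~x5 & x1 = a·b on (0.6900, 0.8700) = 0.6003
x2 & x2 = a·b on (0.9400, 0.9400) = 0.8836
(~x5 & x1) & (x2 & x2) = a·b on (0.6003, 0.8836) = 0.5304
~(x5 & ~x3) | ((~x5 & x1) & (x2 & x2)) = a + b − a·b on (0.8450, 0.5304) = 0.9272
~(~(x5 & ~x3) | ((~x5 & x1) & (x2 & x2))) = 1 − 0.9272 = 0.0728

0.073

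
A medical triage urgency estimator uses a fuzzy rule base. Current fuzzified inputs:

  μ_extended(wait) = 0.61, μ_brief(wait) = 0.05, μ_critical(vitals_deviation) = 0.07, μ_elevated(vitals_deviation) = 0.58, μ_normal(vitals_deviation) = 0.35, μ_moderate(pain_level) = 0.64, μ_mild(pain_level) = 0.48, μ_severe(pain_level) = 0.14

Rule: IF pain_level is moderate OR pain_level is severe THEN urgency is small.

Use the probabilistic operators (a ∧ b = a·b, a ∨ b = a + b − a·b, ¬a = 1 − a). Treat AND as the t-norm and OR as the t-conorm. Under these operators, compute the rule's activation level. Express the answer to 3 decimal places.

0.690

firing strength: moderate=0.64, severe=0.14; OR[a + b − a·b] → w = 0.6904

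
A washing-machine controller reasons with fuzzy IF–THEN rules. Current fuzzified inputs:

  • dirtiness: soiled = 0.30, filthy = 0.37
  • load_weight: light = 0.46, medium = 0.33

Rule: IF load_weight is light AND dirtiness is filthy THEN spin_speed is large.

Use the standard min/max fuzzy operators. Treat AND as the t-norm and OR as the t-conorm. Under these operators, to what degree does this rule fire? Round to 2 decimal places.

firing strength: light=0.46, filthy=0.37; AND[min(a, b)] → w = 0.37

0.37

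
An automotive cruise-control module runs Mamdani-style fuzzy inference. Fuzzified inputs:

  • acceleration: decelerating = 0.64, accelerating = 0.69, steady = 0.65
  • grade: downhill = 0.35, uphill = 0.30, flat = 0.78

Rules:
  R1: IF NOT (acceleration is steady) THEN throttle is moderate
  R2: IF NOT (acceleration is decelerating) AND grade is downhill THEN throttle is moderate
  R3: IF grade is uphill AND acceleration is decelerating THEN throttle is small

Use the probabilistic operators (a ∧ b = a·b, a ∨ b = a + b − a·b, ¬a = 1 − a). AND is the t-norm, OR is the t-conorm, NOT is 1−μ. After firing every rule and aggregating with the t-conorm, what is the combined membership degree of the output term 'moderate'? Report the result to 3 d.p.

0.432

R1: ¬steady=1−0.65=0.35 → w = 0.3500
R2: ¬decelerating=1−0.64=0.36, downhill=0.35; AND[a·b] → w = 0.1260
R3: uphill=0.30, decelerating=0.64; AND[a·b] → w = 0.1920
Rules with consequent 'moderate': {R1, R2} → strengths 0.3500, 0.1260
Aggregate via t-conorm [a + b − a·b]: 0.4319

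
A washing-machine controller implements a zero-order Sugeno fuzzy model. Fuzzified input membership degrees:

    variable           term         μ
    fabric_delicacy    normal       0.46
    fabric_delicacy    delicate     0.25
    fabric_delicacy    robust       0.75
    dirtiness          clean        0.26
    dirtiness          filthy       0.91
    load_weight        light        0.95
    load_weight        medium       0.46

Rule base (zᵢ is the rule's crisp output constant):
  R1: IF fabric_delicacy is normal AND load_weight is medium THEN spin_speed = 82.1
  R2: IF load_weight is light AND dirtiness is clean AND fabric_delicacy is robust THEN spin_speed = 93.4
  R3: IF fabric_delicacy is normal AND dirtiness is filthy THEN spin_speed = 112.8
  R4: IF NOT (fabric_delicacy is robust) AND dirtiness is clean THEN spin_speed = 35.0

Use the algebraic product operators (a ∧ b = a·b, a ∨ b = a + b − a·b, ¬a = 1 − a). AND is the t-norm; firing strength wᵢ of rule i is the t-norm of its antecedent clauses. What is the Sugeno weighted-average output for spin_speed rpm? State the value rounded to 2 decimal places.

95.60

R1 (z=82.1): normal=0.46, medium=0.46; AND[a·b] → w = 0.2116
R2 (z=93.4): light=0.95, clean=0.26, robust=0.75; AND[a·b] → w = 0.1852
R3 (z=112.8): normal=0.46, filthy=0.91; AND[a·b] → w = 0.4186
R4 (z=35.0): ¬robust=1−0.75=0.25, clean=0.26; AND[a·b] → w = 0.0650
Weighted average = (0.2116·82.1 + 0.1852·93.4 + 0.4186·112.8 + 0.0650·35.0) / (0.2116 + 0.1852 + 0.4186 + 0.0650)
  = 84.1678 / 0.8805 = 95.60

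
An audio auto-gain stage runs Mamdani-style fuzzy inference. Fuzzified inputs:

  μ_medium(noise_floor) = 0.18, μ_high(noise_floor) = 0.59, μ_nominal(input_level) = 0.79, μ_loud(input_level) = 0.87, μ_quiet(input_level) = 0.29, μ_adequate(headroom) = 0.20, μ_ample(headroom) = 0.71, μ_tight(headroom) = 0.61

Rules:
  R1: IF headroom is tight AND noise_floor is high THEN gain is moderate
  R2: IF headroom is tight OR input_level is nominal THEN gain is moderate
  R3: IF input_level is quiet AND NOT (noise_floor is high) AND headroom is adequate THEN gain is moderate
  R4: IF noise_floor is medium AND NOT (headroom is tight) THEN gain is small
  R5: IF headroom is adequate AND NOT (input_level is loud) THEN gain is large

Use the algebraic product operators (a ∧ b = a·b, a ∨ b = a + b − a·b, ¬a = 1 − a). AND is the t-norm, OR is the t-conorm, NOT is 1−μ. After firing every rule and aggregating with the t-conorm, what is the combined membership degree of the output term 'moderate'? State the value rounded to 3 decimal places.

0.949

R1: tight=0.61, high=0.59; AND[a·b] → w = 0.3599
R2: tight=0.61, nominal=0.79; OR[a + b − a·b] → w = 0.9181
R3: quiet=0.29, ¬high=1−0.59=0.41, adequate=0.20; AND[a·b] → w = 0.0238
R4: medium=0.18, ¬tight=1−0.61=0.39; AND[a·b] → w = 0.0702
R5: adequate=0.20, ¬loud=1−0.87=0.13; AND[a·b] → w = 0.0260
Rules with consequent 'moderate': {R1, R2, R3} → strengths 0.3599, 0.9181, 0.0238
Aggregate via t-conorm [a + b − a·b]: 0.9488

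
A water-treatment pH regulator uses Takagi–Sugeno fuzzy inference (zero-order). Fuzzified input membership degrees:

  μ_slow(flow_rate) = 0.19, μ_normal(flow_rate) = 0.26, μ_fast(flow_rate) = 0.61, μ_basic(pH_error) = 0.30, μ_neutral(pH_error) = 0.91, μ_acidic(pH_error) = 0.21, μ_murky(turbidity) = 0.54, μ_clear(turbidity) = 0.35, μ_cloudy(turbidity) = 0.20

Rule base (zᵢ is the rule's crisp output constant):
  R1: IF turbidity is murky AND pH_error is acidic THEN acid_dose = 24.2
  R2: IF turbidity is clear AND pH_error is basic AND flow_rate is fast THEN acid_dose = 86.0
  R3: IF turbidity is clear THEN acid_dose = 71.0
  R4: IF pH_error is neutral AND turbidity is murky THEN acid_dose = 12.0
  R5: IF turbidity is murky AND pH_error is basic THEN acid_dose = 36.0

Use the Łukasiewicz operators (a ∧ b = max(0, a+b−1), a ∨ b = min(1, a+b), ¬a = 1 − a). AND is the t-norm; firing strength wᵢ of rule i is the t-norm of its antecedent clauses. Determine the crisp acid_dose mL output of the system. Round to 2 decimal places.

37.81

R1 (z=24.2): murky=0.54, acidic=0.21; AND[max(0, a+b−1)] → w = 0.00
R2 (z=86.0): clear=0.35, basic=0.30, fast=0.61; AND[max(0, a+b−1)] → w = 0.00
R3 (z=71.0): clear=0.35 → w = 0.35
R4 (z=12.0): neutral=0.91, murky=0.54; AND[max(0, a+b−1)] → w = 0.45
R5 (z=36.0): murky=0.54, basic=0.30; AND[max(0, a+b−1)] → w = 0.00
Weighted average = (0.00·24.2 + 0.00·86.0 + 0.35·71.0 + 0.45·12.0 + 0.00·36.0) / (0.00 + 0.00 + 0.35 + 0.45 + 0.00)
  = 30.2500 / 0.8000 = 37.81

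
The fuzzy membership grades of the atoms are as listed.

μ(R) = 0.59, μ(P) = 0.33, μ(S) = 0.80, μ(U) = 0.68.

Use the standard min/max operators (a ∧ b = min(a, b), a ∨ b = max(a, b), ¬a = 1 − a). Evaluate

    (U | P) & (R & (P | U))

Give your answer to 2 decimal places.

0.59

U | P = max(a, b) on (0.68, 0.33) = 0.68
P | U = max(a, b) on (0.33, 0.68) = 0.68
R & (P | U) = min(a, b) on (0.59, 0.68) = 0.59
(U | P) & (R & (P | U)) = min(a, b) on (0.68, 0.59) = 0.59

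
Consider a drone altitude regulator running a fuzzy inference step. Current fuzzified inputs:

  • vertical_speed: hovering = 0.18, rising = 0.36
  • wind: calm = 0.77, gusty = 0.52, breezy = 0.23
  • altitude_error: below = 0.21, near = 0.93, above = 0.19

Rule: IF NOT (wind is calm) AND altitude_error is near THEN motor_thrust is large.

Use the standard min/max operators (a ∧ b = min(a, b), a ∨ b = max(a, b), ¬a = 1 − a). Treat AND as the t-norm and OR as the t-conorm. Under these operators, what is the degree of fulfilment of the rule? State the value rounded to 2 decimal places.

0.23

firing strength: ¬calm=1−0.77=0.23, near=0.93; AND[min(a, b)] → w = 0.23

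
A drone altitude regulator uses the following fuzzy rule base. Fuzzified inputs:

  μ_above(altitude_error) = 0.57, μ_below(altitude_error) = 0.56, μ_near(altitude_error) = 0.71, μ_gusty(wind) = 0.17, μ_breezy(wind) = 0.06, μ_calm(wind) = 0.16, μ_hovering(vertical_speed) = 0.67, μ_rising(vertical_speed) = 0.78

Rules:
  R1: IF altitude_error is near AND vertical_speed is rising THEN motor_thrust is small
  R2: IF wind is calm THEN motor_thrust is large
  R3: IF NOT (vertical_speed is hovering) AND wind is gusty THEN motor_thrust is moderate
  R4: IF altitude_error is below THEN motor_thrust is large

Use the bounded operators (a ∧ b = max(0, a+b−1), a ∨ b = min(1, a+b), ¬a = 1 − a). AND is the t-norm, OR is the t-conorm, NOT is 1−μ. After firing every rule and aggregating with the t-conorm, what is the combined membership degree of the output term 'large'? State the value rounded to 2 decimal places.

0.72

R1: near=0.71, rising=0.78; AND[max(0, a+b−1)] → w = 0.49
R2: calm=0.16 → w = 0.16
R3: ¬hovering=1−0.67=0.33, gusty=0.17; AND[max(0, a+b−1)] → w = 0.00
R4: below=0.56 → w = 0.56
Rules with consequent 'large': {R2, R4} → strengths 0.16, 0.56
Aggregate via t-conorm [min(1, a+b)]: 0.72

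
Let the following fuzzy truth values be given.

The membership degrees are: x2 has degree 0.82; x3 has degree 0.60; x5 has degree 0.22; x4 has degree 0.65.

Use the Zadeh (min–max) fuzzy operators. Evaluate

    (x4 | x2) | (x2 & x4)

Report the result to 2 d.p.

0.82

x4 | x2 = max(a, b) on (0.65, 0.82) = 0.82
x2 & x4 = min(a, b) on (0.82, 0.65) = 0.65
(x4 | x2) | (x2 & x4) = max(a, b) on (0.82, 0.65) = 0.82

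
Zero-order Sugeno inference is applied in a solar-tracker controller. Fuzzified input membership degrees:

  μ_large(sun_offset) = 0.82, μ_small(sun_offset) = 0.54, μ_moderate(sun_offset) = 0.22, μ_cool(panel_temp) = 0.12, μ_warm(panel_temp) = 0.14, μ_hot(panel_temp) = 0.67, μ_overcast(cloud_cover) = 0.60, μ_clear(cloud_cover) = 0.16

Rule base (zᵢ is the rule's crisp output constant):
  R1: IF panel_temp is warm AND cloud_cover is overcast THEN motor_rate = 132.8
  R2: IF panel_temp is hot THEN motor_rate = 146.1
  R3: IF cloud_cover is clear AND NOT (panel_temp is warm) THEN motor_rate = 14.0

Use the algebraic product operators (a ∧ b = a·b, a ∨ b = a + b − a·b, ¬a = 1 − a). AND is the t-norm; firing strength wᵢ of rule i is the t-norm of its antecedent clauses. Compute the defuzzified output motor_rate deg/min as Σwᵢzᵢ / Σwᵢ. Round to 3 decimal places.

R1 (z=132.8): warm=0.14, overcast=0.60; AND[a·b] → w = 0.0840
R2 (z=146.1): hot=0.67 → w = 0.6700
R3 (z=14.0): clear=0.16, ¬warm=1−0.14=0.86; AND[a·b] → w = 0.1376
Weighted average = (0.0840·132.8 + 0.6700·146.1 + 0.1376·14.0) / (0.0840 + 0.6700 + 0.1376)
  = 110.9686 / 0.8916 = 124.460

124.460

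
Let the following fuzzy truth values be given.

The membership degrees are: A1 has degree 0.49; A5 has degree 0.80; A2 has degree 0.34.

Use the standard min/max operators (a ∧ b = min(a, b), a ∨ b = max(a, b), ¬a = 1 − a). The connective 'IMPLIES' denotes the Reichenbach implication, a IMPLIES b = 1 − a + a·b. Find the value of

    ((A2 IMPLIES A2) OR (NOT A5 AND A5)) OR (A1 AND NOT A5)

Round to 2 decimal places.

A2 IMPLIES A2  [Reichenbach: 1 − a + a·b] with a=0.34, b=0.34 → 0.78
NOT A5 = 1 − 0.80 = 0.20
NOT A5 AND A5 = min(a, b) on (0.20, 0.80) = 0.20
(A2 IMPLIES A2) OR (NOT A5 AND A5) = max(a, b) on (0.78, 0.20) = 0.78
NOT A5 = 1 − 0.80 = 0.20
A1 AND NOT A5 = min(a, b) on (0.49, 0.20) = 0.20
((A2 IMPLIES A2) OR (NOT A5 AND A5)) OR (A1 AND NOT A5) = max(a, b) on (0.78, 0.20) = 0.78

0.78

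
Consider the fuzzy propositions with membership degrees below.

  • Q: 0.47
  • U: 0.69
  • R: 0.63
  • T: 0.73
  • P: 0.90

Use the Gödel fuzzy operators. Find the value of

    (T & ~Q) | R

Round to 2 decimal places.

~Q = 1 − 0.47 = 0.53
T & ~Q = min(a, b) on (0.73, 0.53) = 0.53
(T & ~Q) | R = max(a, b) on (0.53, 0.63) = 0.63

0.63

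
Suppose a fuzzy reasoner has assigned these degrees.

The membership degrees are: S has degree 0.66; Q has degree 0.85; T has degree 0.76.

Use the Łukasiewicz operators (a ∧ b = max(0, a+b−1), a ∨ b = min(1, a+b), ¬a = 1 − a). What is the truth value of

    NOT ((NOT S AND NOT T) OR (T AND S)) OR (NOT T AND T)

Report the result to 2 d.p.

0.58

NOT S = 1 − 0.66 = 0.34
NOT T = 1 − 0.76 = 0.24
NOT S AND NOT T = max(0, a+b−1) on (0.34, 0.24) = 0.00
T AND S = max(0, a+b−1) on (0.76, 0.66) = 0.42
(NOT S AND NOT T) OR (T AND S) = min(1, a+b) on (0.00, 0.42) = 0.42
NOT ((NOT S AND NOT T) OR (T AND S)) = 1 − 0.42 = 0.58
NOT T = 1 − 0.76 = 0.24
NOT T AND T = max(0, a+b−1) on (0.24, 0.76) = 0.00
NOT ((NOT S AND NOT T) OR (T AND S)) OR (NOT T AND T) = min(1, a+b) on (0.58, 0.00) = 0.58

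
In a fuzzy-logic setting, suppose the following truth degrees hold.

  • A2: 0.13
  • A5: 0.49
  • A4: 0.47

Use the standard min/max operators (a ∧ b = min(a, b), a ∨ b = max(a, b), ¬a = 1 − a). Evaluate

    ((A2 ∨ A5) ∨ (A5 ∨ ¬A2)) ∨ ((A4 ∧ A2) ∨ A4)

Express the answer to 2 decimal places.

A2 ∨ A5 = max(a, b) on (0.13, 0.49) = 0.49
¬A2 = 1 − 0.13 = 0.87
A5 ∨ ¬A2 = max(a, b) on (0.49, 0.87) = 0.87
(A2 ∨ A5) ∨ (A5 ∨ ¬A2) = max(a, b) on (0.49, 0.87) = 0.87
A4 ∧ A2 = min(a, b) on (0.47, 0.13) = 0.13
(A4 ∧ A2) ∨ A4 = max(a, b) on (0.13, 0.47) = 0.47
((A2 ∨ A5) ∨ (A5 ∨ ¬A2)) ∨ ((A4 ∧ A2) ∨ A4) = max(a, b) on (0.87, 0.47) = 0.87

0.87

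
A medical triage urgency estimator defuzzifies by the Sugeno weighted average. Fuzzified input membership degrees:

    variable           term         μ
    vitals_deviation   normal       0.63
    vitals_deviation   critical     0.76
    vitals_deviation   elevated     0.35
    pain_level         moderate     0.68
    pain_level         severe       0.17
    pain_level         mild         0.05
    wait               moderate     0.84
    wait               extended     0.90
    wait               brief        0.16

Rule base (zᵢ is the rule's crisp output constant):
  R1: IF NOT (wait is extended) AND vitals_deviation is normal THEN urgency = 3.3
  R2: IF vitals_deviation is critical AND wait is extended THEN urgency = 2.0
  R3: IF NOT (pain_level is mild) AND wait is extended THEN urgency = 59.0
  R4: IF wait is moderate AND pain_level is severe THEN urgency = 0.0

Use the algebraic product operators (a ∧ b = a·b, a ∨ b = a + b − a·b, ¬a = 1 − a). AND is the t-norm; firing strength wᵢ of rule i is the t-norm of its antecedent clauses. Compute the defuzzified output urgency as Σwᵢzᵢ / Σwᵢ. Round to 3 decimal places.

29.815

R1 (z=3.3): ¬extended=1−0.90=0.10, normal=0.63; AND[a·b] → w = 0.0630
R2 (z=2.0): critical=0.76, extended=0.90; AND[a·b] → w = 0.6840
R3 (z=59.0): ¬mild=1−0.05=0.95, extended=0.90; AND[a·b] → w = 0.8550
R4 (z=0.0): moderate=0.84, severe=0.17; AND[a·b] → w = 0.1428
Weighted average = (0.0630·3.3 + 0.6840·2.0 + 0.8550·59.0 + 0.1428·0.0) / (0.0630 + 0.6840 + 0.8550 + 0.1428)
  = 52.0209 / 1.7448 = 29.815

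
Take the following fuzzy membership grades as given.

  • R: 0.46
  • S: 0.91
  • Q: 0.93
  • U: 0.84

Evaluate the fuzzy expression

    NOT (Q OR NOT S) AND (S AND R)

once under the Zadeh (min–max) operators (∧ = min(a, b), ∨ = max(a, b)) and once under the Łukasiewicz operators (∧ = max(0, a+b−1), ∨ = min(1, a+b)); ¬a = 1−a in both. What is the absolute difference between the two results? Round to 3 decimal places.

Under Zadeh (min–max):
  NOT S = 1 − 0.91 = 0.09
  Q OR NOT S = max(a, b) on (0.93, 0.09) = 0.93
  NOT (Q OR NOT S) = 1 − 0.93 = 0.07
  S AND R = min(a, b) on (0.91, 0.46) = 0.46
  NOT (Q OR NOT S) AND (S AND R) = min(a, b) on (0.07, 0.46) = 0.07
  → value = 0.0700
Under Łukasiewicz:
  NOT S = 1 − 0.91 = 0.09
  Q OR NOT S = min(1, a+b) on (0.93, 0.09) = 1.00
  NOT (Q OR NOT S) = 1 − 1.00 = 0.00
  S AND R = max(0, a+b−1) on (0.91, 0.46) = 0.37
  NOT (Q OR NOT S) AND (S AND R) = max(0, a+b−1) on (0.00, 0.37) = 0.00
  → value = 0.0000
|0.0700 − 0.0000| = 0.070

0.070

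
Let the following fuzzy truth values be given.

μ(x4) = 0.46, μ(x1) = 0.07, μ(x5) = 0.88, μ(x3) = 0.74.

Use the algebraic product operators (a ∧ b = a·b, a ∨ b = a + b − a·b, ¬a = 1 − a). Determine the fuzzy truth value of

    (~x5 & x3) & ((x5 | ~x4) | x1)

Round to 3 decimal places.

~x5 = 1 − 0.8800 = 0.1200
~x5 & x3 = a·b on (0.1200, 0.7400) = 0.0888
~x4 = 1 − 0.4600 = 0.5400
x5 | ~x4 = a + b − a·b on (0.8800, 0.5400) = 0.9448
(x5 | ~x4) | x1 = a + b − a·b on (0.9448, 0.0700) = 0.9487
(~x5 & x3) & ((x5 | ~x4) | x1) = a·b on (0.0888, 0.9487) = 0.0842

0.084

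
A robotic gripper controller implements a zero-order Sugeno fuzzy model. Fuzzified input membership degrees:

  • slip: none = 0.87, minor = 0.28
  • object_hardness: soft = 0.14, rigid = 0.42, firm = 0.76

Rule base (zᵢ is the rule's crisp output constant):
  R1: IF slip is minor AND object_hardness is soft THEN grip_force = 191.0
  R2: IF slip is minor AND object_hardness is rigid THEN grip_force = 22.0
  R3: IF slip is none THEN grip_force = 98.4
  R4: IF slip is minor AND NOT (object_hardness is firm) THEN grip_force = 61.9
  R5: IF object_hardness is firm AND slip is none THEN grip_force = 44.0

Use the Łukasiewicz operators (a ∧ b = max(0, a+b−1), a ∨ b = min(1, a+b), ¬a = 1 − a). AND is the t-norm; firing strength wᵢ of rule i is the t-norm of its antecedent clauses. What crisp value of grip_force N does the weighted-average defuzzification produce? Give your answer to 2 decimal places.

75.55

R1 (z=191.0): minor=0.28, soft=0.14; AND[max(0, a+b−1)] → w = 0.00
R2 (z=22.0): minor=0.28, rigid=0.42; AND[max(0, a+b−1)] → w = 0.00
R3 (z=98.4): none=0.87 → w = 0.87
R4 (z=61.9): minor=0.28, ¬firm=1−0.76=0.24; AND[max(0, a+b−1)] → w = 0.00
R5 (z=44.0): firm=0.76, none=0.87; AND[max(0, a+b−1)] → w = 0.63
Weighted average = (0.00·191.0 + 0.00·22.0 + 0.87·98.4 + 0.00·61.9 + 0.63·44.0) / (0.00 + 0.00 + 0.87 + 0.00 + 0.63)
  = 113.3280 / 1.5000 = 75.55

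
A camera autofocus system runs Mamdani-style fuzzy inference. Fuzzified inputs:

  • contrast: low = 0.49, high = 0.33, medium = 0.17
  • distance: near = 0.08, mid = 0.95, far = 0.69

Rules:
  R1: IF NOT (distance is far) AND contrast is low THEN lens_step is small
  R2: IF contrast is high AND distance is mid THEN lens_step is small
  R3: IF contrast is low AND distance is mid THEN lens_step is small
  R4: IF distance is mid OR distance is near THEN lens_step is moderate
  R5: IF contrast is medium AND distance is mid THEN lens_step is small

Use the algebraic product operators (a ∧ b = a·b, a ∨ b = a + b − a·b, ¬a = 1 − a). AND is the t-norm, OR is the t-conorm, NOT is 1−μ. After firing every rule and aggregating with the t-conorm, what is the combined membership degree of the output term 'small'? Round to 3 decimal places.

0.739

R1: ¬far=1−0.69=0.31, low=0.49; AND[a·b] → w = 0.1519
R2: high=0.33, mid=0.95; AND[a·b] → w = 0.3135
R3: low=0.49, mid=0.95; AND[a·b] → w = 0.4655
R4: mid=0.95, near=0.08; OR[a + b − a·b] → w = 0.9540
R5: medium=0.17, mid=0.95; AND[a·b] → w = 0.1615
Rules with consequent 'small': {R1, R2, R3, R5} → strengths 0.1519, 0.3135, 0.4655, 0.1615
Aggregate via t-conorm [a + b − a·b]: 0.7391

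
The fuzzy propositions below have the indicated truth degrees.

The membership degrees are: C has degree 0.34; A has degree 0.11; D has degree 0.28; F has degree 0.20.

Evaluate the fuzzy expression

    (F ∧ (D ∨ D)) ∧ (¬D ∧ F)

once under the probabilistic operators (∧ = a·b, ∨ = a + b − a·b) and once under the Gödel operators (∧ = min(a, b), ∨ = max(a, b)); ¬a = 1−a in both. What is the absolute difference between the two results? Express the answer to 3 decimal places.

0.186

Under probabilistic:
  D ∨ D = a + b − a·b on (0.2800, 0.2800) = 0.4816
  F ∧ (D ∨ D) = a·b on (0.2000, 0.4816) = 0.0963
  ¬D = 1 − 0.2800 = 0.7200
  ¬D ∧ F = a·b on (0.7200, 0.2000) = 0.1440
  (F ∧ (D ∨ D)) ∧ (¬D ∧ F) = a·b on (0.0963, 0.1440) = 0.0139
  → value = 0.0139
Under Gödel:
  D ∨ D = max(a, b) on (0.28, 0.28) = 0.28
  F ∧ (D ∨ D) = min(a, b) on (0.20, 0.28) = 0.20
  ¬D = 1 − 0.28 = 0.72
  ¬D ∧ F = min(a, b) on (0.72, 0.20) = 0.20
  (F ∧ (D ∨ D)) ∧ (¬D ∧ F) = min(a, b) on (0.20, 0.20) = 0.20
  → value = 0.2000
|0.0139 − 0.2000| = 0.186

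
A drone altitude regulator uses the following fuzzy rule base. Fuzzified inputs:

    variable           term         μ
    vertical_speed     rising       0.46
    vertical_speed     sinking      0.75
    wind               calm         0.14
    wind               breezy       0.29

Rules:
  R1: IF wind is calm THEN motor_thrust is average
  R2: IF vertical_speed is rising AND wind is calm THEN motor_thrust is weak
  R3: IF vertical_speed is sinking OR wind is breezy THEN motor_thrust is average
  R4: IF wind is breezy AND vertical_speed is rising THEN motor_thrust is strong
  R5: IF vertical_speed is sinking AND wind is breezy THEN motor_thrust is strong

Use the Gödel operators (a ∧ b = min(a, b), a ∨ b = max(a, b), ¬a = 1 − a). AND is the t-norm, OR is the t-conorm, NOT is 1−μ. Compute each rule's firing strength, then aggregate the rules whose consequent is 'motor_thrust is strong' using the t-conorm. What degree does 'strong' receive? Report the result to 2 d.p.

0.29

R1: calm=0.14 → w = 0.14
R2: rising=0.46, calm=0.14; AND[min(a, b)] → w = 0.14
R3: sinking=0.75, breezy=0.29; OR[max(a, b)] → w = 0.75
R4: breezy=0.29, rising=0.46; AND[min(a, b)] → w = 0.29
R5: sinking=0.75, breezy=0.29; AND[min(a, b)] → w = 0.29
Rules with consequent 'strong': {R4, R5} → strengths 0.29, 0.29
Aggregate via t-conorm [max(a, b)]: 0.29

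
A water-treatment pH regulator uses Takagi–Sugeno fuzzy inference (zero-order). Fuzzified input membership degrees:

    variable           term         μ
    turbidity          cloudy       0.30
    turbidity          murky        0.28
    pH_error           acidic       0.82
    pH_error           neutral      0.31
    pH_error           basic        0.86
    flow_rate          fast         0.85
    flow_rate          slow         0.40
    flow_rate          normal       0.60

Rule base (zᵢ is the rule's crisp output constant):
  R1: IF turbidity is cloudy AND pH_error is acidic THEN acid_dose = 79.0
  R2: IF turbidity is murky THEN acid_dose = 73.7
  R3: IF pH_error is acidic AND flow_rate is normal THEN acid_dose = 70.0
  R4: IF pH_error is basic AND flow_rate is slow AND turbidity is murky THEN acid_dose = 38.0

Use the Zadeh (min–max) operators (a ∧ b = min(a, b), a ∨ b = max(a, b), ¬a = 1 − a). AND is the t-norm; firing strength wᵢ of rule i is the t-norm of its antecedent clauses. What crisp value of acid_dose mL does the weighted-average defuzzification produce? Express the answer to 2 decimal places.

R1 (z=79.0): cloudy=0.30, acidic=0.82; AND[min(a, b)] → w = 0.30
R2 (z=73.7): murky=0.28 → w = 0.28
R3 (z=70.0): acidic=0.82, normal=0.60; AND[min(a, b)] → w = 0.60
R4 (z=38.0): basic=0.86, slow=0.40, murky=0.28; AND[min(a, b)] → w = 0.28
Weighted average = (0.30·79.0 + 0.28·73.7 + 0.60·70.0 + 0.28·38.0) / (0.30 + 0.28 + 0.60 + 0.28)
  = 96.9760 / 1.4600 = 66.42

66.42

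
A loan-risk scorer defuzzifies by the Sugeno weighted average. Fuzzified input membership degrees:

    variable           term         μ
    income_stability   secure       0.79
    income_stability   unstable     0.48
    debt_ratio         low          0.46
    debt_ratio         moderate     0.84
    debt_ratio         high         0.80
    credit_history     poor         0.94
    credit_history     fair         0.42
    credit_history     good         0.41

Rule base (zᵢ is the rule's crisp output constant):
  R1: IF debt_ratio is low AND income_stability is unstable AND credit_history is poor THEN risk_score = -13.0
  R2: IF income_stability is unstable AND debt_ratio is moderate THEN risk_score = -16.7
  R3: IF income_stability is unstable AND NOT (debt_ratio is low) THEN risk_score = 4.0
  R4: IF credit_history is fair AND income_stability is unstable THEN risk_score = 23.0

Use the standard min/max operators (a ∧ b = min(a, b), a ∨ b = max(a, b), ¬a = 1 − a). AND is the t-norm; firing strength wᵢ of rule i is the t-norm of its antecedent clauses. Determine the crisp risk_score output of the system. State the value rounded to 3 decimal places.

R1 (z=-13.0): low=0.46, unstable=0.48, poor=0.94; AND[min(a, b)] → w = 0.46
R2 (z=-16.7): unstable=0.48, moderate=0.84; AND[min(a, b)] → w = 0.48
R3 (z=4.0): unstable=0.48, ¬low=1−0.46=0.54; AND[min(a, b)] → w = 0.48
R4 (z=23.0): fair=0.42, unstable=0.48; AND[min(a, b)] → w = 0.42
Weighted average = (0.46·-13.0 + 0.48·-16.7 + 0.48·4.0 + 0.42·23.0) / (0.46 + 0.48 + 0.48 + 0.42)
  = -2.4160 / 1.8400 = -1.313

-1.313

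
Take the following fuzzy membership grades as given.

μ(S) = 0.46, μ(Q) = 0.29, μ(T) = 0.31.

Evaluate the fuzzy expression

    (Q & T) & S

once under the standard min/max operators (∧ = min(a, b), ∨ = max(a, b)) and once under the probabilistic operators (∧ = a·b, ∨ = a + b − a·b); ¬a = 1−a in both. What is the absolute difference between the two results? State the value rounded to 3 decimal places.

0.249

Under standard min/max:
  Q & T = min(a, b) on (0.29, 0.31) = 0.29
  (Q & T) & S = min(a, b) on (0.29, 0.46) = 0.29
  → value = 0.2900
Under probabilistic:
  Q & T = a·b on (0.2900, 0.3100) = 0.0899
  (Q & T) & S = a·b on (0.0899, 0.4600) = 0.0414
  → value = 0.0414
|0.2900 − 0.0414| = 0.249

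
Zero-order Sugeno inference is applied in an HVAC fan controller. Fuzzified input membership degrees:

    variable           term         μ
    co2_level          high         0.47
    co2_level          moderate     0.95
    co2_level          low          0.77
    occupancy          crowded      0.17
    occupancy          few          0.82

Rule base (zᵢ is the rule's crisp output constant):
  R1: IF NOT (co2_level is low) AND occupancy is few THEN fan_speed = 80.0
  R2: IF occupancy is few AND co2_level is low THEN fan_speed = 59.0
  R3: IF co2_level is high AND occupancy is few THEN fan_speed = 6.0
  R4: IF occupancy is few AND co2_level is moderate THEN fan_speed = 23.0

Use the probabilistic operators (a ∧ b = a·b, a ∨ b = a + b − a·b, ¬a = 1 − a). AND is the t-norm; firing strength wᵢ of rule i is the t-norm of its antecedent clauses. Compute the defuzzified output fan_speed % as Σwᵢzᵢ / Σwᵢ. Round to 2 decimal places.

R1 (z=80.0): ¬low=1−0.77=0.23, few=0.82; AND[a·b] → w = 0.1886
R2 (z=59.0): few=0.82, low=0.77; AND[a·b] → w = 0.6314
R3 (z=6.0): high=0.47, few=0.82; AND[a·b] → w = 0.3854
R4 (z=23.0): few=0.82, moderate=0.95; AND[a·b] → w = 0.7790
Weighted average = (0.1886·80.0 + 0.6314·59.0 + 0.3854·6.0 + 0.7790·23.0) / (0.1886 + 0.6314 + 0.3854 + 0.7790)
  = 72.5700 / 1.9844 = 36.57

36.57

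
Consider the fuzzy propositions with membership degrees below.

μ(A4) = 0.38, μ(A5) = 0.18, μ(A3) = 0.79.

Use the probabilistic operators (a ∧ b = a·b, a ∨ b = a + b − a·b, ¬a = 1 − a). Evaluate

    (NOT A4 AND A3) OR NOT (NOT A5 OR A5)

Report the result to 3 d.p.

NOT A4 = 1 − 0.3800 = 0.6200
NOT A4 AND A3 = a·b on (0.6200, 0.7900) = 0.4898
NOT A5 = 1 − 0.1800 = 0.8200
NOT A5 OR A5 = a + b − a·b on (0.8200, 0.1800) = 0.8524
NOT (NOT A5 OR A5) = 1 − 0.8524 = 0.1476
(NOT A4 AND A3) OR NOT (NOT A5 OR A5) = a + b − a·b on (0.4898, 0.1476) = 0.5651

0.565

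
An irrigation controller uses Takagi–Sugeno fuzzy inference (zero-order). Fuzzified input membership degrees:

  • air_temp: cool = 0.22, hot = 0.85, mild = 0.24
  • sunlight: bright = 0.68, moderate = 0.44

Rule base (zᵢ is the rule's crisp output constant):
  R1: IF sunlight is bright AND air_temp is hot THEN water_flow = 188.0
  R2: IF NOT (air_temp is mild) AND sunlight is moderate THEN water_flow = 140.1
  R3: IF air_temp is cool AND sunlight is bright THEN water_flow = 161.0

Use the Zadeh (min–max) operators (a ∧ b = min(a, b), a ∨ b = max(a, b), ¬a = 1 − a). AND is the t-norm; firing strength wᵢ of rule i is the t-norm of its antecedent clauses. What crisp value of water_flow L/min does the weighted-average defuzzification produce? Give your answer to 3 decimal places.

R1 (z=188.0): bright=0.68, hot=0.85; AND[min(a, b)] → w = 0.68
R2 (z=140.1): ¬mild=1−0.24=0.76, moderate=0.44; AND[min(a, b)] → w = 0.44
R3 (z=161.0): cool=0.22, bright=0.68; AND[min(a, b)] → w = 0.22
Weighted average = (0.68·188.0 + 0.44·140.1 + 0.22·161.0) / (0.68 + 0.44 + 0.22)
  = 224.9040 / 1.3400 = 167.839

167.839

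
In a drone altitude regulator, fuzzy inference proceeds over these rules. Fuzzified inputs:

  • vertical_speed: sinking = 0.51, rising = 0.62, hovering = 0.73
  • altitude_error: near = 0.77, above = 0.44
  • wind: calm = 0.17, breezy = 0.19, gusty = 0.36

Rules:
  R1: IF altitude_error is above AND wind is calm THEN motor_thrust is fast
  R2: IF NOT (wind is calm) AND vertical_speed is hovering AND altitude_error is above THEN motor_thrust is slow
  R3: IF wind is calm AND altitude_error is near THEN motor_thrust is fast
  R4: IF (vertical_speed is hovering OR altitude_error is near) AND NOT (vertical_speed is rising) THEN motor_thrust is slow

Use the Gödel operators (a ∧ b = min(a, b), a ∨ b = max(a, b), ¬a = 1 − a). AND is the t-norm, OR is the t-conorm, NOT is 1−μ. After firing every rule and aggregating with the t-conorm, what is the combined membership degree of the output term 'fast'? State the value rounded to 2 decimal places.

R1: above=0.44, calm=0.17; AND[min(a, b)] → w = 0.17
R2: ¬calm=1−0.17=0.83, hovering=0.73, above=0.44; AND[min(a, b)] → w = 0.44
R3: calm=0.17, near=0.77; AND[min(a, b)] → w = 0.17
R4: (hovering=0.73 OR near=0.77) = 0.77; AND[min(a, b)] with ¬rising=1−0.62=0.38 → w = 0.38
Rules with consequent 'fast': {R1, R3} → strengths 0.17, 0.17
Aggregate via t-conorm [max(a, b)]: 0.17

0.17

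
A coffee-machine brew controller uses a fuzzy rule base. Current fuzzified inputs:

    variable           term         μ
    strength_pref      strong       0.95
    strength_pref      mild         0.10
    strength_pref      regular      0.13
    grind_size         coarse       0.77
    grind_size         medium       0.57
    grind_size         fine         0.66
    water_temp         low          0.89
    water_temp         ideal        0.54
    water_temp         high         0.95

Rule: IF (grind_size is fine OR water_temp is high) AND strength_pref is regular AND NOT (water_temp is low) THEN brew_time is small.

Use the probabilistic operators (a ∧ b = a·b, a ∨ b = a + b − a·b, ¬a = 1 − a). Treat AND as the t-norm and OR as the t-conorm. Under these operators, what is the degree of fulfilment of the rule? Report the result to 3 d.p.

0.014

firing strength: (fine=0.66 OR high=0.95) = 0.9830; AND[a·b] with regular=0.13, ¬low=1−0.89=0.11 → w = 0.0141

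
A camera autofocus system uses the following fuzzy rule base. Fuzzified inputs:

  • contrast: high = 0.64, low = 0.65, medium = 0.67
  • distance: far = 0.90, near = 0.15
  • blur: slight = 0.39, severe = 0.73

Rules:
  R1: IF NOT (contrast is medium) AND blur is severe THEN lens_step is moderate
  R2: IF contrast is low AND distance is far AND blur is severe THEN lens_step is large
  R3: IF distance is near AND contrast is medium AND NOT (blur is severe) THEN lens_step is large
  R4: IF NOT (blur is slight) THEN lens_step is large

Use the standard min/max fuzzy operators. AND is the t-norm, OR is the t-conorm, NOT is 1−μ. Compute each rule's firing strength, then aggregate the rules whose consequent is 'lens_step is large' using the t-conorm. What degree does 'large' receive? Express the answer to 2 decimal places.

0.65

R1: ¬medium=1−0.67=0.33, severe=0.73; AND[min(a, b)] → w = 0.33
R2: low=0.65, far=0.90, severe=0.73; AND[min(a, b)] → w = 0.65
R3: near=0.15, medium=0.67, ¬severe=1−0.73=0.27; AND[min(a, b)] → w = 0.15
R4: ¬slight=1−0.39=0.61 → w = 0.61
Rules with consequent 'large': {R2, R3, R4} → strengths 0.65, 0.15, 0.61
Aggregate via t-conorm [max(a, b)]: 0.65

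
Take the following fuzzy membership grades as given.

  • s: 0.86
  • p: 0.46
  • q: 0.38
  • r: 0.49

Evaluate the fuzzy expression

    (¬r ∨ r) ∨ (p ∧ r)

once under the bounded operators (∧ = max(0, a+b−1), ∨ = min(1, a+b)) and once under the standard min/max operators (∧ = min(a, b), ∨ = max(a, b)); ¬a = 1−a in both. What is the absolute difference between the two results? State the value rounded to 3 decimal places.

0.490

Under bounded:
  ¬r = 1 − 0.49 = 0.51
  ¬r ∨ r = min(1, a+b) on (0.51, 0.49) = 1.00
  p ∧ r = max(0, a+b−1) on (0.46, 0.49) = 0.00
  (¬r ∨ r) ∨ (p ∧ r) = min(1, a+b) on (1.00, 0.00) = 1.00
  → value = 1.0000
Under standard min/max:
  ¬r = 1 − 0.49 = 0.51
  ¬r ∨ r = max(a, b) on (0.51, 0.49) = 0.51
  p ∧ r = min(a, b) on (0.46, 0.49) = 0.46
  (¬r ∨ r) ∨ (p ∧ r) = max(a, b) on (0.51, 0.46) = 0.51
  → value = 0.5100
|1.0000 − 0.5100| = 0.490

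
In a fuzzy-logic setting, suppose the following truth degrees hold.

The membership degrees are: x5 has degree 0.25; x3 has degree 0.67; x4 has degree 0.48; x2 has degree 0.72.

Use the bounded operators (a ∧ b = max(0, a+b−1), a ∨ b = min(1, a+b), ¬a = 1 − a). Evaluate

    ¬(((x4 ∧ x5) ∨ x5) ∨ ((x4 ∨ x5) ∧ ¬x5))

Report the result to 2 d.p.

x4 ∧ x5 = max(0, a+b−1) on (0.48, 0.25) = 0.00
(x4 ∧ x5) ∨ x5 = min(1, a+b) on (0.00, 0.25) = 0.25
x4 ∨ x5 = min(1, a+b) on (0.48, 0.25) = 0.73
¬x5 = 1 − 0.25 = 0.75
(x4 ∨ x5) ∧ ¬x5 = max(0, a+b−1) on (0.73, 0.75) = 0.48
((x4 ∧ x5) ∨ x5) ∨ ((x4 ∨ x5) ∧ ¬x5) = min(1, a+b) on (0.25, 0.48) = 0.73
¬(((x4 ∧ x5) ∨ x5) ∨ ((x4 ∨ x5) ∧ ¬x5)) = 1 − 0.73 = 0.27

0.27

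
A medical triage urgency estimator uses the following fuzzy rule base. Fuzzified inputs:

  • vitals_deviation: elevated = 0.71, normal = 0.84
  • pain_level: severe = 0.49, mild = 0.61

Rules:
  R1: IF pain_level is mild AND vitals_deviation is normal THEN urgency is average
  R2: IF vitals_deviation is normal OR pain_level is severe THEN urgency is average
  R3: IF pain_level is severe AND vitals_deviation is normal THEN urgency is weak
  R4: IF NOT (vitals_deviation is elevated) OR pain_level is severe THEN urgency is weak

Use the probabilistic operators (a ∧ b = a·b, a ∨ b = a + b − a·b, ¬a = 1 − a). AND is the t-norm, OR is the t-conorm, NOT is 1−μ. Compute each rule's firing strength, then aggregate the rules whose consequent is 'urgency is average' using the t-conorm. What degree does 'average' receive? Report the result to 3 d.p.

R1: mild=0.61, normal=0.84; AND[a·b] → w = 0.5124
R2: normal=0.84, severe=0.49; OR[a + b − a·b] → w = 0.9184
R3: severe=0.49, normal=0.84; AND[a·b] → w = 0.4116
R4: ¬elevated=1−0.71=0.29, severe=0.49; OR[a + b − a·b] → w = 0.6379
Rules with consequent 'average': {R1, R2} → strengths 0.5124, 0.9184
Aggregate via t-conorm [a + b − a·b]: 0.9602

0.960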